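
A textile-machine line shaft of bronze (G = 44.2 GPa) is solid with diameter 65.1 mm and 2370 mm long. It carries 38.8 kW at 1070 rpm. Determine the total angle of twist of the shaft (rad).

0.0105 rad

ω = 2π·1070/60 = 112.1 rad/s, so T = P/ω = 38.8×10³ / 112.1 = 346.3 N·m.
J = πd⁴/32 = π(0.0651)⁴/32 = 1.763×10^-6 m⁴.
θ = T·L/(G·J) = 346.3 × 2.37 / (44.2×10⁹ × 1.763×10^-6) = 0.01053 rad.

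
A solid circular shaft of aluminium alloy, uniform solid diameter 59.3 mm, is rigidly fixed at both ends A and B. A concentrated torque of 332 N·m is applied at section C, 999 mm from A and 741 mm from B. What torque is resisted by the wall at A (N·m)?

141 N·m

With uniform GJ and both ends fixed, compatibility θ_AC = θ_CB gives T_A·a = T_B·b, together with T_A + T_B = T₀.
T_A = T₀·b/(a+b) = 332.0·741/1740 = 141.4 N·m; T_B = 190.6 N·m.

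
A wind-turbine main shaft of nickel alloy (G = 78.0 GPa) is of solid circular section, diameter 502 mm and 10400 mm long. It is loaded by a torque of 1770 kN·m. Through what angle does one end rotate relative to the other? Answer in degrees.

2.17°

J = πd⁴/32 = π(0.502)⁴/32 = 6.235×10^-3 m⁴.
θ = T·L/(G·J) = 1.770e6 × 10.4 / (78.0×10⁹ × 6.235×10^-3) = 0.03785 rad.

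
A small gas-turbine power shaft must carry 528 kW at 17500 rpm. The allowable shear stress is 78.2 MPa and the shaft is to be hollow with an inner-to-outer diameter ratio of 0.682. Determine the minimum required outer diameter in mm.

ω = 2π·17500/60 = 1833 rad/s, so T = P/ω = 528×10³ / 1833 = 288.1 N·m.
For a hollow shaft with d_i/d_o = 0.682: τ_max = 16T/(π d_o³ (1−k⁴)), so d_o = [16T/(π τ_allow (1−k⁴))]^(1/3) = [16·288.1/(π·7.82×10^7·0.7837)]^(1/3) = 0.02882 m.

28.8 mm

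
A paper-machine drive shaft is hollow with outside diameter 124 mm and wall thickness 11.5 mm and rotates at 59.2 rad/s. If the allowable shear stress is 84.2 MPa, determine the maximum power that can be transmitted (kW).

J = π(d_o⁴ − d_i⁴)/32 = π(0.124⁴ − 0.101⁴)/32 = 1.299×10^-5 m⁴.
T_max = τ_allow·J/r = 8.42×10^7 × 1.299×10^-5 / 0.0620 = 17650 N·m.
ω = 59.2 rad/s, so P_max = T_max·ω = 1.045×10^6 W.

1040 kW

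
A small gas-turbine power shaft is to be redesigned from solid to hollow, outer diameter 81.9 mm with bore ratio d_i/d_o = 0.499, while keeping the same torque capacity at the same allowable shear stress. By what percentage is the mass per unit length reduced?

21.6 %

Equal τ_max and T ⇒ the solid shaft needs d_s³ = d_o³(1−k⁴), so d_s = 81.9·(1−0.499⁴)^(1/3) = 80.17 mm.
Area ratio A_h/A_s = d_o²(1−k²)/d_s² = (1−k²)/(1−k⁴)^(2/3) = 0.7837.
Mass saving = 1 − 0.7837 = 21.6 %.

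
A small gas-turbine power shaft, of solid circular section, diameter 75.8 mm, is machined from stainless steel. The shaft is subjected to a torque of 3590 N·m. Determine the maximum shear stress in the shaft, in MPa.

42.0 MPa

J = πd⁴/32 = π(0.0758)⁴/32 = 3.241×10^-6 m⁴.
τ_max = T·r/J = 3590 × 0.0379 / 3.241×10^-6 = 4.198×10^7 Pa.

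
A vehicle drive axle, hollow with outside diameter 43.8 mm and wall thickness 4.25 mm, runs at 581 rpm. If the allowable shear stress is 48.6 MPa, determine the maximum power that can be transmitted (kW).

J = π(d_o⁴ − d_i⁴)/32 = π(0.0438⁴ − 0.0353⁴)/32 = 2.089×10^-7 m⁴.
T_max = τ_allow·J/r = 4.86×10^7 × 2.089×10^-7 / 0.0219 = 463.6 N·m.
ω = 2π·581/60 = 60.84 rad/s, so P_max = T_max·ω = 2.820×10^4 W.

28.2 kW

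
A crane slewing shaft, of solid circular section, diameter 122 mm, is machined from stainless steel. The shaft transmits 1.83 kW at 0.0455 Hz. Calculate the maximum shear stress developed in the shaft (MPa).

ω = 2π·0.0455 = 0.2859 rad/s, so T = P/ω = 1.83×10³ / 0.2859 = 6401 N·m.
J = πd⁴/32 = π(0.122)⁴/32 = 2.175×10^-5 m⁴.
τ_max = T·r/J = 6401 × 0.0610 / 2.175×10^-5 = 1.795×10^7 Pa.

18.0 MPa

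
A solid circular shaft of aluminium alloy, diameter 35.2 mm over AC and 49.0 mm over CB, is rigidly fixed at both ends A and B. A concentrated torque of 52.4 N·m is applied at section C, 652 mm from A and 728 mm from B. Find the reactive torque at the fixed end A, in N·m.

Compatibility: T_A·a/J_AC = T_B·b/J_CB with T_A + T_B = T₀.
J_AC = 1.51×10^-7 m⁴, J_CB = 5.66×10^-7 m⁴, so T_A = T₀·(J_AC/a)/((J_AC/a)+(J_CB/b)) = 12.01 N·m, T_B = 40.39 N·m.

12.0 N·m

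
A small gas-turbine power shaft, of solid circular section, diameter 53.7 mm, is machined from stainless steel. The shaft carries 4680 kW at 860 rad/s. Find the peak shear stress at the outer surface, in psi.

26000 psi

ω = 860 rad/s, so T = P/ω = 4680×10³ / 860.0 = 5442 N·m.
J = πd⁴/32 = π(0.0537)⁴/32 = 8.164×10^-7 m⁴.
τ_max = T·r/J = 5442 × 0.0269 / 8.164×10^-7 = 1.790×10^8 Pa.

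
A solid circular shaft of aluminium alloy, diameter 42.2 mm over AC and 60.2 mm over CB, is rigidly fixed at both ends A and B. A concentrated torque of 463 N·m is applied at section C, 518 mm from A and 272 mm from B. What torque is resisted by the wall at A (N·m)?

52.1 N·m

Compatibility: T_A·a/J_AC = T_B·b/J_CB with T_A + T_B = T₀.
J_AC = 3.11×10^-7 m⁴, J_CB = 1.29×10^-6 m⁴, so T_A = T₀·(J_AC/a)/((J_AC/a)+(J_CB/b)) = 52.10 N·m, T_B = 410.9 N·m.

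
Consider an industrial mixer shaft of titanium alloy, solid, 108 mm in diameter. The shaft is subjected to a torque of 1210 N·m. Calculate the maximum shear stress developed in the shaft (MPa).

J = πd⁴/32 = π(0.108)⁴/32 = 1.336×10^-5 m⁴.
τ_max = T·r/J = 1210 × 0.0540 / 1.336×10^-5 = 4.892×10^6 Pa.

4.89 MPa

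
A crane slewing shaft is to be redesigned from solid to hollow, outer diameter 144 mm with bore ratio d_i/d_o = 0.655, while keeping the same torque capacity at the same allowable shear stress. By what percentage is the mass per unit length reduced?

Equal τ_max and T ⇒ the solid shaft needs d_s³ = d_o³(1−k⁴), so d_s = 144·(1−0.655⁴)^(1/3) = 134.6 mm.
Area ratio A_h/A_s = d_o²(1−k²)/d_s² = (1−k²)/(1−k⁴)^(2/3) = 0.6539.
Mass saving = 1 − 0.6539 = 34.6 %.

34.6 %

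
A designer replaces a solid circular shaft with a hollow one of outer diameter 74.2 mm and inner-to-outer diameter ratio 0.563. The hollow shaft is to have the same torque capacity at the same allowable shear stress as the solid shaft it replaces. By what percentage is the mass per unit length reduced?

Equal τ_max and T ⇒ the solid shaft needs d_s³ = d_o³(1−k⁴), so d_s = 74.2·(1−0.563⁴)^(1/3) = 71.63 mm.
Area ratio A_h/A_s = d_o²(1−k²)/d_s² = (1−k²)/(1−k⁴)^(2/3) = 0.7330.
Mass saving = 1 − 0.7330 = 26.7 %.

26.7 %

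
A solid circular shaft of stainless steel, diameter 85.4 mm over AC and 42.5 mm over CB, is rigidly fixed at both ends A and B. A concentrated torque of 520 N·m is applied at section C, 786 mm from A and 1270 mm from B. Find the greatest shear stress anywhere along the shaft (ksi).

0.594 ksi

Compatibility: T_A·a/J_AC = T_B·b/J_CB with T_A + T_B = T₀.
J_AC = 5.22×10^-6 m⁴, J_CB = 3.20×10^-7 m⁴, so T_A = T₀·(J_AC/a)/((J_AC/a)+(J_CB/b)) = 501.0 N·m, T_B = 19.02 N·m.
τ in each portion: τ_AC = 4.10×10^6 Pa, τ_CB = 1.26×10^6 Pa; maximum is in AC.
τ_max = T_AC·r/J = 501.0·0.0427/5.22×10^-6 = 4.097×10^6 Pa.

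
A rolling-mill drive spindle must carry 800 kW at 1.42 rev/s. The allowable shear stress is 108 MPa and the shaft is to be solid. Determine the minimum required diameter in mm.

ω = 2π·1.42 = 8.922 rad/s, so T = P/ω = 800×10³ / 8.922 = 89660 N·m.
For a solid shaft τ_max = 16T/(πd³), so d = (16T/(π τ_allow))^(1/3) = (16·89660/(π·1.08×10^8))^(1/3) = 0.1617 m.

162 mm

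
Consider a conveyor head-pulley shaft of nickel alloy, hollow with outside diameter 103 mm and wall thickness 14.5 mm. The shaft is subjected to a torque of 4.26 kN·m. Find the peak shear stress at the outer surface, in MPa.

27.1 MPa

J = π(d_o⁴ − d_i⁴)/32 = π(0.103⁴ − 0.0740⁴)/32 = 8.106×10^-6 m⁴.
τ_max = T·r/J = 4260 × 0.0515 / 8.106×10^-6 = 2.707×10^7 Pa.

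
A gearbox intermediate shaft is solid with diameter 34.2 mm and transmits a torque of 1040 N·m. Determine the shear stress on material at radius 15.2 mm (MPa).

118 MPa

J = πd⁴/32 = π(0.0342)⁴/32 = 1.343×10^-7 m⁴.
Shear stress varies linearly with radius: τ = T·r/J = 1040 × 0.0152 / 1.343×10^-7 = 1.177×10^8 Pa.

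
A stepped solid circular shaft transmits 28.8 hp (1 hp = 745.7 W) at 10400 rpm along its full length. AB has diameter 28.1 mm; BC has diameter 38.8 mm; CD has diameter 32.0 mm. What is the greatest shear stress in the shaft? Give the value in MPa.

4.53 MPa

ω = 2π·10400/60 = 1089 rad/s, so T = P/ω = 28.8×745.7 / 1089 = 19.72 N·m.
Under the same torque, τ_max = 16T/(πd³) is largest where d is smallest — segment AB (d = 28.1 mm).
τ_max = 16·19.72/(π·(0.0281)³) = 4.526×10^6 Pa.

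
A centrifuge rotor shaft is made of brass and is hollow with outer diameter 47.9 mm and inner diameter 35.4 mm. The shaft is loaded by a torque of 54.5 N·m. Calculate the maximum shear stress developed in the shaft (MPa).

3.60 MPa

J = π(d_o⁴ − d_i⁴)/32 = π(0.0479⁴ − 0.0354⁴)/32 = 3.626×10^-7 m⁴.
τ_max = T·r/J = 54.50 × 0.0239 / 3.626×10^-7 = 3.599×10^6 Pa.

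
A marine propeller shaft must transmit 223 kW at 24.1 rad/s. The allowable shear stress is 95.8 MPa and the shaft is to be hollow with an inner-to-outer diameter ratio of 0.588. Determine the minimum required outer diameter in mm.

ω = 24.1 rad/s, so T = P/ω = 223×10³ / 24.10 = 9253 N·m.
For a hollow shaft with d_i/d_o = 0.588: τ_max = 16T/(π d_o³ (1−k⁴)), so d_o = [16T/(π τ_allow (1−k⁴))]^(1/3) = [16·9253/(π·9.58×10^7·0.8805)]^(1/3) = 0.08236 m.

82.4 mm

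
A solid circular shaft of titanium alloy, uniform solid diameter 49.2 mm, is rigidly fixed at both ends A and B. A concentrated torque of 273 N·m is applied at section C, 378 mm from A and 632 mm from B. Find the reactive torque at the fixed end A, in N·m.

With uniform GJ and both ends fixed, compatibility θ_AC = θ_CB gives T_A·a = T_B·b, together with T_A + T_B = T₀.
T_A = T₀·b/(a+b) = 273.0·632/1010 = 170.8 N·m; T_B = 102.2 N·m.

171 N·m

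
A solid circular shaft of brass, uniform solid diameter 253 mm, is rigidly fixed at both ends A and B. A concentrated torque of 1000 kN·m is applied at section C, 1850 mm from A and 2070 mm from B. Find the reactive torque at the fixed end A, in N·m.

528000 N·m

With uniform GJ and both ends fixed, compatibility θ_AC = θ_CB gives T_A·a = T_B·b, together with T_A + T_B = T₀.
T_A = T₀·b/(a+b) = 1.000e6·2070/3920 = 528100 N·m; T_B = 471900 N·m.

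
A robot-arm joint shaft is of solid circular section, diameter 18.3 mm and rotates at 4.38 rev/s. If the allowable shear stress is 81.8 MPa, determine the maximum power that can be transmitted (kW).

2.71 kW

J = πd⁴/32 = π(0.0183)⁴/32 = 1.101×10^-8 m⁴.
T_max = τ_allow·J/r = 8.18×10^7 × 1.101×10^-8 / 0.00915 = 98.43 N·m.
ω = 2π·4.38 = 27.52 rad/s, so P_max = T_max·ω = 2709 W.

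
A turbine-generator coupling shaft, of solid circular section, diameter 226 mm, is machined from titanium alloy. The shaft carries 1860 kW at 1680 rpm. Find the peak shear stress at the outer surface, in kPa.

ω = 2π·1680/60 = 175.9 rad/s, so T = P/ω = 1860×10³ / 175.9 = 10570 N·m.
J = πd⁴/32 = π(0.226)⁴/32 = 2.561×10^-4 m⁴.
τ_max = T·r/J = 10570 × 0.113 / 2.561×10^-4 = 4.665×10^6 Pa.

4660 kPa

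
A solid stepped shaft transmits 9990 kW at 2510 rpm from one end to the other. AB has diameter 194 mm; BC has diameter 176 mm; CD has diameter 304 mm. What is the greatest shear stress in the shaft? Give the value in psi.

5150 psi

ω = 2π·2510/60 = 262.8 rad/s, so T = P/ω = 9990×10³ / 262.8 = 38010 N·m.
Under the same torque, τ_max = 16T/(πd³) is largest where d is smallest — segment BC (d = 176 mm).
τ_max = 16·38010/(π·(0.176)³) = 3.551×10^7 Pa.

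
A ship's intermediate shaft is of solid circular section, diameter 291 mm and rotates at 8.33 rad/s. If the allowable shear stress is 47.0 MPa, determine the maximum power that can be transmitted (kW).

1890 kW

J = πd⁴/32 = π(0.291)⁴/32 = 7.040×10^-4 m⁴.
T_max = τ_allow·J/r = 4.70×10^7 × 7.040×10^-4 / 0.145 = 227400 N·m.
ω = 8.33 rad/s, so P_max = T_max·ω = 1.894×10^6 W.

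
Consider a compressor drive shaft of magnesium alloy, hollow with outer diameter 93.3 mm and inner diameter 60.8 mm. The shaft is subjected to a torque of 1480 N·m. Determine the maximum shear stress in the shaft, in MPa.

J = π(d_o⁴ − d_i⁴)/32 = π(0.0933⁴ − 0.0608⁴)/32 = 6.098×10^-6 m⁴.
τ_max = T·r/J = 1480 × 0.0466 / 6.098×10^-6 = 1.132×10^7 Pa.

11.3 MPa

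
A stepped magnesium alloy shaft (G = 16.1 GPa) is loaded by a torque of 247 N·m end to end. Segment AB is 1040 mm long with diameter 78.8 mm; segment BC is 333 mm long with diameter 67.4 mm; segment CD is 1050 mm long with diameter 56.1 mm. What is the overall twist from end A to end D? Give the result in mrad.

23.3 mrad

J_AB = π(0.0788)⁴/32 = 3.79×10^-6 m⁴; J_BC = π(0.0674)⁴/32 = 2.03×10^-6 m⁴; J_CD = π(0.0561)⁴/32 = 9.72×10^-7 m⁴.
θ = (T/G)·Σ L_i/J_i = (247.0/16.1×10⁹)·(1.04/3.79×10^-6 + 0.333/2.03×10^-6 + 1.05/9.72×10^-7) = 0.02330 rad.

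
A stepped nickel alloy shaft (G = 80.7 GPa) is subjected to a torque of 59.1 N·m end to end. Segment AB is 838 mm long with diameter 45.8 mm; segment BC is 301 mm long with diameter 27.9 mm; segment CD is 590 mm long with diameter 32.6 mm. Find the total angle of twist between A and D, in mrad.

J_AB = π(0.0458)⁴/32 = 4.32×10^-7 m⁴; J_BC = π(0.0279)⁴/32 = 5.95×10^-8 m⁴; J_CD = π(0.0326)⁴/32 = 1.11×10^-7 m⁴.
θ = (T/G)·Σ L_i/J_i = (59.10/80.7×10⁹)·(0.838/4.32×10^-7 + 0.301/5.95×10^-8 + 0.590/1.11×10^-7) = 9.023×10^-3 rad.

9.02 mrad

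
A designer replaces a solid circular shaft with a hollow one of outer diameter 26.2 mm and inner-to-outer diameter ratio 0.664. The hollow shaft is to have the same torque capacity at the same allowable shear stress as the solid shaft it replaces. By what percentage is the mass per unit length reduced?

Equal τ_max and T ⇒ the solid shaft needs d_s³ = d_o³(1−k⁴), so d_s = 26.2·(1−0.664⁴)^(1/3) = 24.38 mm.
Area ratio A_h/A_s = d_o²(1−k²)/d_s² = (1−k²)/(1−k⁴)^(2/3) = 0.6458.
Mass saving = 1 − 0.6458 = 35.4 %.

35.4 %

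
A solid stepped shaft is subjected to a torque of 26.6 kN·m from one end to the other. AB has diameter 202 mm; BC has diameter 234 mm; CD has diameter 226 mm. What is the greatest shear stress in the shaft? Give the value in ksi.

2.38 ksi

Under the same torque, τ_max = 16T/(πd³) is largest where d is smallest — segment AB (d = 202 mm).
τ_max = 16·26600/(π·(0.202)³) = 1.644×10^7 Pa.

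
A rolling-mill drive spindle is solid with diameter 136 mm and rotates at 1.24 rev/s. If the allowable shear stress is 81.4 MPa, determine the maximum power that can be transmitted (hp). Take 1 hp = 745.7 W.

420 hp

J = πd⁴/32 = π(0.136)⁴/32 = 3.359×10^-5 m⁴.
T_max = τ_allow·J/r = 8.14×10^7 × 3.359×10^-5 / 0.0680 = 40200 N·m.
ω = 2π·1.24 = 7.791 rad/s, so P_max = T_max·ω = 3.132×10^5 W.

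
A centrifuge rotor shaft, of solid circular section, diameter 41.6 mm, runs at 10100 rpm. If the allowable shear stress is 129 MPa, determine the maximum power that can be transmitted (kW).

J = πd⁴/32 = π(0.0416)⁴/32 = 2.940×10^-7 m⁴.
T_max = τ_allow·J/r = 1.29×10^8 × 2.940×10^-7 / 0.0208 = 1823 N·m.
ω = 2π·10100/60 = 1058 rad/s, so P_max = T_max·ω = 1.929×10^6 W.

1930 kW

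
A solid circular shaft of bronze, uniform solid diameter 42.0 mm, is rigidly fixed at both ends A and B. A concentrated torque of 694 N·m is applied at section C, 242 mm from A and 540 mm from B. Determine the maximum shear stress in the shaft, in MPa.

With uniform GJ and both ends fixed, compatibility θ_AC = θ_CB gives T_A·a = T_B·b, together with T_A + T_B = T₀.
T_A = T₀·b/(a+b) = 694.0·540/782.0 = 479.2 N·m; T_B = 214.8 N·m.
τ in each portion: τ_AC = 3.29×10^7 Pa, τ_CB = 1.48×10^7 Pa; maximum is in AC.
τ_max = T_AC·r/J = 479.2·0.0210/3.05×10^-7 = 3.294×10^7 Pa.

32.9 MPa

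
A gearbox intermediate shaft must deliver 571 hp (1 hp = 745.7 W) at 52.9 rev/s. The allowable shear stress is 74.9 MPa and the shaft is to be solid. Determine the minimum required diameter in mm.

44.3 mm

ω = 2π·52.9 = 332.4 rad/s, so T = P/ω = 571×745.7 / 332.4 = 1281 N·m.
For a solid shaft τ_max = 16T/(πd³), so d = (16T/(π τ_allow))^(1/3) = (16·1281/(π·7.49×10^7))^(1/3) = 0.04433 m.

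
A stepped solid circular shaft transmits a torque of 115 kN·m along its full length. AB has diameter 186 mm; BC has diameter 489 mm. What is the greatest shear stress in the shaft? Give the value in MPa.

Under the same torque, τ_max = 16T/(πd³) is largest where d is smallest — segment AB (d = 186 mm).
τ_max = 16·115000/(π·(0.186)³) = 9.102×10^7 Pa.

91.0 MPa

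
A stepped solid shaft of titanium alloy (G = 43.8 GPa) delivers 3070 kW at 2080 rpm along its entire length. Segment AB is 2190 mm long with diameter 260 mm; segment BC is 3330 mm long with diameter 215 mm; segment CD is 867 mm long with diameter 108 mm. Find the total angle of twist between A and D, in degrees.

ω = 2π·2080/60 = 217.8 rad/s, so T = P/ω = 3070×10³ / 217.8 = 14090 N·m.
J_AB = π(0.260)⁴/32 = 4.49×10^-4 m⁴; J_BC = π(0.215)⁴/32 = 2.10×10^-4 m⁴; J_CD = π(0.108)⁴/32 = 1.34×10^-5 m⁴.
θ = (T/G)·Σ L_i/J_i = (14090/43.8×10⁹)·(2.19/4.49×10^-4 + 3.33/2.10×10^-4 + 0.867/1.34×10^-5) = 0.02757 rad.

1.58°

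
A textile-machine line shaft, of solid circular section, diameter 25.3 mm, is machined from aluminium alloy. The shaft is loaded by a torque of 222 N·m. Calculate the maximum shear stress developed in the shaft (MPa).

69.8 MPa

J = πd⁴/32 = π(0.0253)⁴/32 = 4.022×10^-8 m⁴.
τ_max = T·r/J = 222.0 × 0.0126 / 4.022×10^-8 = 6.982×10^7 Pa.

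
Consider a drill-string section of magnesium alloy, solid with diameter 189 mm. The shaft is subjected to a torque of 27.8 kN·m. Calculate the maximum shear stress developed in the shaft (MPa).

21.0 MPa

J = πd⁴/32 = π(0.189)⁴/32 = 1.253×10^-4 m⁴.
τ_max = T·r/J = 27800 × 0.0945 / 1.253×10^-4 = 2.097×10^7 Pa.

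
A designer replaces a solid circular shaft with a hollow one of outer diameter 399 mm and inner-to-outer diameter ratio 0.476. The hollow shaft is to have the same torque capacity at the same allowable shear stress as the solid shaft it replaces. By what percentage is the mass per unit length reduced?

Equal τ_max and T ⇒ the solid shaft needs d_s³ = d_o³(1−k⁴), so d_s = 399·(1−0.476⁴)^(1/3) = 392.1 mm.
Area ratio A_h/A_s = d_o²(1−k²)/d_s² = (1−k²)/(1−k⁴)^(2/3) = 0.8011.
Mass saving = 1 − 0.8011 = 19.9 %.

19.9 %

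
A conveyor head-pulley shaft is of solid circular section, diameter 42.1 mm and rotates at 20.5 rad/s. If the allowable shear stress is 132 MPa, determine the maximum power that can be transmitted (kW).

J = πd⁴/32 = π(0.0421)⁴/32 = 3.084×10^-7 m⁴.
T_max = τ_allow·J/r = 1.32×10^8 × 3.084×10^-7 / 0.0210 = 1934 N·m.
ω = 20.5 rad/s, so P_max = T_max·ω = 3.965×10^4 W.

39.6 kW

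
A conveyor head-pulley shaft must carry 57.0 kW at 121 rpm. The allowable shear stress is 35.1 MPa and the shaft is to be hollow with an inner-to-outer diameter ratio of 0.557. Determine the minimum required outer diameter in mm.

89.7 mm

ω = 2π·121/60 = 12.67 rad/s, so T = P/ω = 57.0×10³ / 12.67 = 4498 N·m.
For a hollow shaft with d_i/d_o = 0.557: τ_max = 16T/(π d_o³ (1−k⁴)), so d_o = [16T/(π τ_allow (1−k⁴))]^(1/3) = [16·4498/(π·3.51×10^7·0.9037)]^(1/3) = 0.08972 m.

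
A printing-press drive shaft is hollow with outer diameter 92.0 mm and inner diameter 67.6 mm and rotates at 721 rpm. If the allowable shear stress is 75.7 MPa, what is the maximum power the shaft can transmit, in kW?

619 kW

J = π(d_o⁴ − d_i⁴)/32 = π(0.0920⁴ − 0.0676⁴)/32 = 4.983×10^-6 m⁴.
T_max = τ_allow·J/r = 7.57×10^7 × 4.983×10^-6 / 0.0460 = 8200 N·m.
ω = 2π·721/60 = 75.50 rad/s, so P_max = T_max·ω = 6.191×10^5 W.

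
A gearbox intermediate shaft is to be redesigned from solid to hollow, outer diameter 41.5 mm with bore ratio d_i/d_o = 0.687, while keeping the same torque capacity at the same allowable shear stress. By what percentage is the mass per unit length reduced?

37.5 %

Equal τ_max and T ⇒ the solid shaft needs d_s³ = d_o³(1−k⁴), so d_s = 41.5·(1−0.687⁴)^(1/3) = 38.16 mm.
Area ratio A_h/A_s = d_o²(1−k²)/d_s² = (1−k²)/(1−k⁴)^(2/3) = 0.6246.
Mass saving = 1 − 0.6246 = 37.5 %.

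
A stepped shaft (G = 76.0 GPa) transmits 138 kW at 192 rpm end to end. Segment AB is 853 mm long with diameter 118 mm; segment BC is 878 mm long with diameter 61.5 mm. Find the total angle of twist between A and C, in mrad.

ω = 2π·192/60 = 20.11 rad/s, so T = P/ω = 138×10³ / 20.11 = 6864 N·m.
J_AB = π(0.118)⁴/32 = 1.90×10^-5 m⁴; J_BC = π(0.0615)⁴/32 = 1.40×10^-6 m⁴.
θ = (T/G)·Σ L_i/J_i = (6864/76.0×10⁹)·(0.853/1.90×10^-5 + 0.878/1.40×10^-6) = 0.06051 rad.

60.5 mrad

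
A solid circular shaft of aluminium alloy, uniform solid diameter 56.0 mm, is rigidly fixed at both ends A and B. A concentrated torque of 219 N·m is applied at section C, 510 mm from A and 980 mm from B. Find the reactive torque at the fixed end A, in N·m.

144 N·m

With uniform GJ and both ends fixed, compatibility θ_AC = θ_CB gives T_A·a = T_B·b, together with T_A + T_B = T₀.
T_A = T₀·b/(a+b) = 219.0·980/1490 = 144.0 N·m; T_B = 74.96 N·m.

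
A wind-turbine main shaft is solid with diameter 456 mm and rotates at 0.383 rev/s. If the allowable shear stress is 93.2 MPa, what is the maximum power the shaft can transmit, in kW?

J = πd⁴/32 = π(0.456)⁴/32 = 4.245×10^-3 m⁴.
T_max = τ_allow·J/r = 9.32×10^7 × 4.245×10^-3 / 0.228 = 1.735e6 N·m.
ω = 2π·0.383 = 2.406 rad/s, so P_max = T_max·ω = 4.176×10^6 W.

4180 kW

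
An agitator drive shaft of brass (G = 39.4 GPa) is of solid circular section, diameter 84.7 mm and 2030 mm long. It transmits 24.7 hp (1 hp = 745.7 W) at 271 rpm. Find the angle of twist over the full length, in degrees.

ω = 2π·271/60 = 28.38 rad/s, so T = P/ω = 24.7×745.7 / 28.38 = 649.0 N·m.
J = πd⁴/32 = π(0.0847)⁴/32 = 5.053×10^-6 m⁴.
θ = T·L/(G·J) = 649.0 × 2.03 / (39.4×10⁹ × 5.053×10^-6) = 6.618×10^-3 rad.

0.379°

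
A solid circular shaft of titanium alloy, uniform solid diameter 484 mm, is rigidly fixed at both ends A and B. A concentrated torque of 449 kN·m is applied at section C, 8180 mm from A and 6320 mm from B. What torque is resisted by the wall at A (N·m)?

With uniform GJ and both ends fixed, compatibility θ_AC = θ_CB gives T_A·a = T_B·b, together with T_A + T_B = T₀.
T_A = T₀·b/(a+b) = 449000·6320/14500 = 195700 N·m; T_B = 253300 N·m.

196000 N·m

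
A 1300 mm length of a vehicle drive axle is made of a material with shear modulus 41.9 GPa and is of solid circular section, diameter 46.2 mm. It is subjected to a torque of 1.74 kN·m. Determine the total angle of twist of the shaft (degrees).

J = πd⁴/32 = π(0.0462)⁴/32 = 4.473×10^-7 m⁴.
θ = T·L/(G·J) = 1740 × 1.30 / (41.9×10⁹ × 4.473×10^-7) = 0.1207 rad.

6.92°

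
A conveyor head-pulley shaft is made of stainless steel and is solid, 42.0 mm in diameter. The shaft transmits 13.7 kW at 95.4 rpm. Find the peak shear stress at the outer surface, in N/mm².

ω = 2π·95.4/60 = 9.990 rad/s, so T = P/ω = 13.7×10³ / 9.990 = 1371 N·m.
J = πd⁴/32 = π(0.0420)⁴/32 = 3.055×10^-7 m⁴.
τ_max = T·r/J = 1371 × 0.0210 / 3.055×10^-7 = 9.427×10^7 Pa.

94.3 N/mm²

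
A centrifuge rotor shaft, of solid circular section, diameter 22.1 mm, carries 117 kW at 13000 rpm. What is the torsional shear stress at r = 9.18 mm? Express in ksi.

4.89 ksi

ω = 2π·13000/60 = 1361 rad/s, so T = P/ω = 117×10³ / 1361 = 85.94 N·m.
J = πd⁴/32 = π(0.0221)⁴/32 = 2.342×10^-8 m⁴.
Shear stress varies linearly with radius: τ = T·r/J = 85.94 × 0.00918 / 2.342×10^-8 = 3.369×10^7 Pa.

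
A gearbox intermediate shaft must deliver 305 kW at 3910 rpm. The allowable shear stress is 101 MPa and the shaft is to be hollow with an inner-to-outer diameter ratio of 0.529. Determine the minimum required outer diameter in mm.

ω = 2π·3910/60 = 409.5 rad/s, so T = P/ω = 305×10³ / 409.5 = 744.9 N·m.
For a hollow shaft with d_i/d_o = 0.529: τ_max = 16T/(π d_o³ (1−k⁴)), so d_o = [16T/(π τ_allow (1−k⁴))]^(1/3) = [16·744.9/(π·1.01×10^8·0.9217)]^(1/3) = 0.03441 m.

34.4 mm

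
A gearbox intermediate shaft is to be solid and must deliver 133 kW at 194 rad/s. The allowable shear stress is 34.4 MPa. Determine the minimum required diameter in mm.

ω = 194 rad/s, so T = P/ω = 133×10³ / 194.0 = 685.6 N·m.
For a solid shaft τ_max = 16T/(πd³), so d = (16T/(π τ_allow))^(1/3) = (16·685.6/(π·3.44×10^7))^(1/3) = 0.04665 m.

46.6 mm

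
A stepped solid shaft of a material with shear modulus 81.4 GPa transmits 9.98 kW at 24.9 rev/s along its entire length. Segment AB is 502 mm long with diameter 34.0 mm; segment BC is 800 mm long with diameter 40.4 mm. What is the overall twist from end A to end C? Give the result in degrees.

0.309°

ω = 2π·24.9 = 156.5 rad/s, so T = P/ω = 9.98×10³ / 156.5 = 63.79 N·m.
J_AB = π(0.0340)⁴/32 = 1.31×10^-7 m⁴; J_BC = π(0.0404)⁴/32 = 2.62×10^-7 m⁴.
θ = (T/G)·Σ L_i/J_i = (63.79/81.4×10⁹)·(0.502/1.31×10^-7 + 0.800/2.62×10^-7) = 5.396×10^-3 rad.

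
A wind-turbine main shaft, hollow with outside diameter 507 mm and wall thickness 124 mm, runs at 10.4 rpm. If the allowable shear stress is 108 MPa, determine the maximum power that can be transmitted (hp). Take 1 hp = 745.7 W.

3760 hp

J = π(d_o⁴ − d_i⁴)/32 = π(0.507⁴ − 0.259⁴)/32 = 6.045×10^-3 m⁴.
T_max = τ_allow·J/r = 1.08×10^8 × 6.045×10^-3 / 0.254 = 2.575e6 N·m.
ω = 2π·10.4/60 = 1.089 rad/s, so P_max = T_max·ω = 2.805×10^6 W.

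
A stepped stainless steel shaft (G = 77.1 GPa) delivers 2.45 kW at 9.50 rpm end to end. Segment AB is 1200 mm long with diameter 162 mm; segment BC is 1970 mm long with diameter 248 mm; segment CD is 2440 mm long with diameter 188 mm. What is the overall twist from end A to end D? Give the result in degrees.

0.0786°

ω = 2π·9.50/60 = 0.9948 rad/s, so T = P/ω = 2.45×10³ / 0.9948 = 2463 N·m.
J_AB = π(0.162)⁴/32 = 6.76×10^-5 m⁴; J_BC = π(0.248)⁴/32 = 3.71×10^-4 m⁴; J_CD = π(0.188)⁴/32 = 1.23×10^-4 m⁴.
θ = (T/G)·Σ L_i/J_i = (2463/77.1×10⁹)·(1.20/6.76×10^-5 + 1.97/3.71×10^-4 + 2.44/1.23×10^-4) = 1.372×10^-3 rad.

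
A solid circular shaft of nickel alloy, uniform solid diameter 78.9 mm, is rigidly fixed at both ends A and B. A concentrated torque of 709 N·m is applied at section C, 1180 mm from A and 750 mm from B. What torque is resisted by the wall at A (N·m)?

276 N·m

With uniform GJ and both ends fixed, compatibility θ_AC = θ_CB gives T_A·a = T_B·b, together with T_A + T_B = T₀.
T_A = T₀·b/(a+b) = 709.0·750/1930 = 275.5 N·m; T_B = 433.5 N·m.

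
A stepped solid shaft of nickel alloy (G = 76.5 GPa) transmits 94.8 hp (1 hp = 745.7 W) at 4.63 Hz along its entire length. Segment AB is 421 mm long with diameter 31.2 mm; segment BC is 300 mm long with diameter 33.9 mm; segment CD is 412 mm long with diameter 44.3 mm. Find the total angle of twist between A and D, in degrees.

14.4°

ω = 2π·4.63 = 29.09 rad/s, so T = P/ω = 94.8×745.7 / 29.09 = 2430 N·m.
J_AB = π(0.0312)⁴/32 = 9.30×10^-8 m⁴; J_BC = π(0.0339)⁴/32 = 1.30×10^-7 m⁴; J_CD = π(0.0443)⁴/32 = 3.78×10^-7 m⁴.
θ = (T/G)·Σ L_i/J_i = (2430/76.5×10⁹)·(0.421/9.30×10^-8 + 0.300/1.30×10^-7 + 0.412/3.78×10^-7) = 0.2519 rad.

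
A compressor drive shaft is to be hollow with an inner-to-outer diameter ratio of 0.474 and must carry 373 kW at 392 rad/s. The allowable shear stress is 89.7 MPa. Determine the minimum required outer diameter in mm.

ω = 392 rad/s, so T = P/ω = 373×10³ / 392.0 = 951.5 N·m.
For a hollow shaft with d_i/d_o = 0.474: τ_max = 16T/(π d_o³ (1−k⁴)), so d_o = [16T/(π τ_allow (1−k⁴))]^(1/3) = [16·951.5/(π·8.97×10^7·0.9495)]^(1/3) = 0.03846 m.

38.5 mm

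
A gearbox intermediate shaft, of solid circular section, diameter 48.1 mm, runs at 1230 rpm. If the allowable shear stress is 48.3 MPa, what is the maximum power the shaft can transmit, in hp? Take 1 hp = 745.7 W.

J = πd⁴/32 = π(0.0481)⁴/32 = 5.255×10^-7 m⁴.
T_max = τ_allow·J/r = 4.83×10^7 × 5.255×10^-7 / 0.0241 = 1055 N·m.
ω = 2π·1230/60 = 128.8 rad/s, so P_max = T_max·ω = 1.359×10^5 W.

182 hp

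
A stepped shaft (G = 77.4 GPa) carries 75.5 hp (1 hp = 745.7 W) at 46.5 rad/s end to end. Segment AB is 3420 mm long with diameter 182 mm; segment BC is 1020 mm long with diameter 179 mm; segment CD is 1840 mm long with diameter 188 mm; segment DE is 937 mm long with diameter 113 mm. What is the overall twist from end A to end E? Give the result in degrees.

0.103°

ω = 46.5 rad/s, so T = P/ω = 75.5×745.7 / 46.50 = 1211 N·m.
J_AB = π(0.182)⁴/32 = 1.08×10^-4 m⁴; J_BC = π(0.179)⁴/32 = 1.01×10^-4 m⁴; J_CD = π(0.188)⁴/32 = 1.23×10^-4 m⁴; J_DE = π(0.113)⁴/32 = 1.60×10^-5 m⁴.
θ = (T/G)·Σ L_i/J_i = (1211/77.4×10⁹)·(3.42/1.08×10^-4 + 1.02/1.01×10^-4 + 1.84/1.23×10^-4 + 0.937/1.60×10^-5) = 1.805×10^-3 rad.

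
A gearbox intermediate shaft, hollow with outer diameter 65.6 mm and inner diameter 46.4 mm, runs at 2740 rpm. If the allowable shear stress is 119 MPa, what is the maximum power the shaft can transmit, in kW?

1420 kW

J = π(d_o⁴ − d_i⁴)/32 = π(0.0656⁴ − 0.0464⁴)/32 = 1.363×10^-6 m⁴.
T_max = τ_allow·J/r = 1.19×10^8 × 1.363×10^-6 / 0.0328 = 4945 N·m.
ω = 2π·2740/60 = 286.9 rad/s, so P_max = T_max·ω = 1.419×10^6 W.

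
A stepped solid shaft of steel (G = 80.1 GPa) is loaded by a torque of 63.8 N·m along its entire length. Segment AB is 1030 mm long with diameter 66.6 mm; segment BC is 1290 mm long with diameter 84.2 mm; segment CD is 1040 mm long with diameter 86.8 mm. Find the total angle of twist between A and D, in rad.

J_AB = π(0.0666)⁴/32 = 1.93×10^-6 m⁴; J_BC = π(0.0842)⁴/32 = 4.93×10^-6 m⁴; J_CD = π(0.0868)⁴/32 = 5.57×10^-6 m⁴.
θ = (T/G)·Σ L_i/J_i = (63.80/80.1×10⁹)·(1.03/1.93×10^-6 + 1.29/4.93×10^-6 + 1.04/5.57×10^-6) = 7.816×10^-4 rad.

7.82e-4 rad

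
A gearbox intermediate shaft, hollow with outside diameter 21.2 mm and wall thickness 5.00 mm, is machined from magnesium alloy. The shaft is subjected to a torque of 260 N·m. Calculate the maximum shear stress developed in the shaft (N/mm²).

J = π(d_o⁴ − d_i⁴)/32 = π(0.0212⁴ − 0.0112⁴)/32 = 1.829×10^-8 m⁴.
τ_max = T·r/J = 260.0 × 0.0106 / 1.829×10^-8 = 1.507×10^8 Pa.

151 N/mm²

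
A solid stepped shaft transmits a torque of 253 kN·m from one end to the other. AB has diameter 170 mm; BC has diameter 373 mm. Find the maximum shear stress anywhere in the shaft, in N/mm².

262 N/mm²

Under the same torque, τ_max = 16T/(πd³) is largest where d is smallest — segment AB (d = 170 mm).
τ_max = 16·253000/(π·(0.170)³) = 2.623×10^8 Pa.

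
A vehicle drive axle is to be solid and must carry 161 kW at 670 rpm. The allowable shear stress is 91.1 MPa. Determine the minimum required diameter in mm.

ω = 2π·670/60 = 70.16 rad/s, so T = P/ω = 161×10³ / 70.16 = 2295 N·m.
For a solid shaft τ_max = 16T/(πd³), so d = (16T/(π τ_allow))^(1/3) = (16·2295/(π·9.11×10^7))^(1/3) = 0.05043 m.

50.4 mm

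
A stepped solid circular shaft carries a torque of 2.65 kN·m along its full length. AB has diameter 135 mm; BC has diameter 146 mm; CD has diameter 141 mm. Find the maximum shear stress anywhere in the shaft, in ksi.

Under the same torque, τ_max = 16T/(πd³) is largest where d is smallest — segment AB (d = 135 mm).
τ_max = 16·2650/(π·(0.135)³) = 5.485×10^6 Pa.

0.796 ksi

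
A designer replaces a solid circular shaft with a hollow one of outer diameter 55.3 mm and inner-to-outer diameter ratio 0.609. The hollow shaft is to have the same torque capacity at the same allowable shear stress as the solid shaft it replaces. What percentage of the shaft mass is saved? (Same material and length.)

30.6 %

Equal τ_max and T ⇒ the solid shaft needs d_s³ = d_o³(1−k⁴), so d_s = 55.3·(1−0.609⁴)^(1/3) = 52.64 mm.
Area ratio A_h/A_s = d_o²(1−k²)/d_s² = (1−k²)/(1−k⁴)^(2/3) = 0.6943.
Mass saving = 1 − 0.6943 = 30.6 %.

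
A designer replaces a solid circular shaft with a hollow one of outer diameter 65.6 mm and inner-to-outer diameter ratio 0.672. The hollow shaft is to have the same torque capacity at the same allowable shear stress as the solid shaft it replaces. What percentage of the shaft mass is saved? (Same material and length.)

36.2 %

Equal τ_max and T ⇒ the solid shaft needs d_s³ = d_o³(1−k⁴), so d_s = 65.6·(1−0.672⁴)^(1/3) = 60.80 mm.
Area ratio A_h/A_s = d_o²(1−k²)/d_s² = (1−k²)/(1−k⁴)^(2/3) = 0.6385.
Mass saving = 1 − 0.6385 = 36.2 %.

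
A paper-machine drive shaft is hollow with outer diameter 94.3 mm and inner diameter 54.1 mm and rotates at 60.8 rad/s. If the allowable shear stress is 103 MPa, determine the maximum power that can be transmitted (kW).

J = π(d_o⁴ − d_i⁴)/32 = π(0.0943⁴ − 0.0541⁴)/32 = 6.922×10^-6 m⁴.
T_max = τ_allow·J/r = 1.03×10^8 × 6.922×10^-6 / 0.0471 = 15120 N·m.
ω = 60.8 rad/s, so P_max = T_max·ω = 9.194×10^5 W.

919 kW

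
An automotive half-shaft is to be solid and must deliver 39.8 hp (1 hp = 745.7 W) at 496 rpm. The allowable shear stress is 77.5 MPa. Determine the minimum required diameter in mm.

33.5 mm

ω = 2π·496/60 = 51.94 rad/s, so T = P/ω = 39.8×745.7 / 51.94 = 571.4 N·m.
For a solid shaft τ_max = 16T/(πd³), so d = (16T/(π τ_allow))^(1/3) = (16·571.4/(π·7.75×10^7))^(1/3) = 0.03349 m.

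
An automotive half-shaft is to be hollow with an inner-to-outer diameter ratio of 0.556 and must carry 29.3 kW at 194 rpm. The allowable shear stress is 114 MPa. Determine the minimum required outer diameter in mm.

41.5 mm

ω = 2π·194/60 = 20.32 rad/s, so T = P/ω = 29.3×10³ / 20.32 = 1442 N·m.
For a hollow shaft with d_i/d_o = 0.556: τ_max = 16T/(π d_o³ (1−k⁴)), so d_o = [16T/(π τ_allow (1−k⁴))]^(1/3) = [16·1442/(π·1.14×10^8·0.9044)]^(1/3) = 0.04145 m.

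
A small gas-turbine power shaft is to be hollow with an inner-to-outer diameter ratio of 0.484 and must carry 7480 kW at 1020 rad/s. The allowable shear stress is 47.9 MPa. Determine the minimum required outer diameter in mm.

ω = 1020 rad/s, so T = P/ω = 7480×10³ / 1020 = 7333 N·m.
For a hollow shaft with d_i/d_o = 0.484: τ_max = 16T/(π d_o³ (1−k⁴)), so d_o = [16T/(π τ_allow (1−k⁴))]^(1/3) = [16·7333/(π·4.79×10^7·0.9451)]^(1/3) = 0.09379 m.

93.8 mm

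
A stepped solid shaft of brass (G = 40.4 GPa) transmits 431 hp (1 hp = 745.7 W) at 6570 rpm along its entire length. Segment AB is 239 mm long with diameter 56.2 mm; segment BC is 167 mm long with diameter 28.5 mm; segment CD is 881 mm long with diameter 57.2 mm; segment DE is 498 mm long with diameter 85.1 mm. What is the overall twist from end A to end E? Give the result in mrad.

ω = 2π·6570/60 = 688.0 rad/s, so T = P/ω = 431×745.7 / 688.0 = 467.1 N·m.
J_AB = π(0.0562)⁴/32 = 9.79×10^-7 m⁴; J_BC = π(0.0285)⁴/32 = 6.48×10^-8 m⁴; J_CD = π(0.0572)⁴/32 = 1.05×10^-6 m⁴; J_DE = π(0.0851)⁴/32 = 5.15×10^-6 m⁴.
θ = (T/G)·Σ L_i/J_i = (467.1/40.4×10⁹)·(0.239/9.79×10^-7 + 0.167/6.48×10^-8 + 0.881/1.05×10^-6 + 0.498/5.15×10^-6) = 0.04345 rad.

43.4 mrad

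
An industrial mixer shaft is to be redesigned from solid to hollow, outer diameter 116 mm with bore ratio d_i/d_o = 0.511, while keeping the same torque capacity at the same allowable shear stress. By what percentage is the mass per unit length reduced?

Equal τ_max and T ⇒ the solid shaft needs d_s³ = d_o³(1−k⁴), so d_s = 116·(1−0.511⁴)^(1/3) = 113.3 mm.
Area ratio A_h/A_s = d_o²(1−k²)/d_s² = (1−k²)/(1−k⁴)^(2/3) = 0.7745.
Mass saving = 1 − 0.7745 = 22.6 %.

22.6 %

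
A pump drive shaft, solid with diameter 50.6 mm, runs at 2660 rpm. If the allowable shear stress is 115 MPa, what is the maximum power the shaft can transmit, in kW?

815 kW

J = πd⁴/32 = π(0.0506)⁴/32 = 6.436×10^-7 m⁴.
T_max = τ_allow·J/r = 1.15×10^8 × 6.436×10^-7 / 0.0253 = 2925 N·m.
ω = 2π·2660/60 = 278.6 rad/s, so P_max = T_max·ω = 8.149×10^5 W.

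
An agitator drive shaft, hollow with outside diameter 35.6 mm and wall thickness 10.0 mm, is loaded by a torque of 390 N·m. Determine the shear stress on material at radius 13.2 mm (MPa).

J = π(d_o⁴ − d_i⁴)/32 = π(0.0356⁴ − 0.0156⁴)/32 = 1.519×10^-7 m⁴.
Shear stress varies linearly with radius: τ = T·r/J = 390.0 × 0.0132 / 1.519×10^-7 = 3.390×10^7 Pa.

33.9 MPa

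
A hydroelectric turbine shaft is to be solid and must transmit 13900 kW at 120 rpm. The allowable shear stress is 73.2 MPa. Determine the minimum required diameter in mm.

ω = 2π·120/60 = 12.57 rad/s, so T = P/ω = 13900×10³ / 12.57 = 1.106e6 N·m.
For a solid shaft τ_max = 16T/(πd³), so d = (16T/(π τ_allow))^(1/3) = (16·1.106e6/(π·7.32×10^7))^(1/3) = 0.4254 m.

425 mm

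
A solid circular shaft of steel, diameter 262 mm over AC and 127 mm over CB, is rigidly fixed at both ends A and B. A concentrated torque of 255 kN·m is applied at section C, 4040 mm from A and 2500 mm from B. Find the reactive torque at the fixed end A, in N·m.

234000 N·m

Compatibility: T_A·a/J_AC = T_B·b/J_CB with T_A + T_B = T₀.
J_AC = 4.63×10^-4 m⁴, J_CB = 2.55×10^-5 m⁴, so T_A = T₀·(J_AC/a)/((J_AC/a)+(J_CB/b)) = 234100 N·m, T_B = 20890 N·m.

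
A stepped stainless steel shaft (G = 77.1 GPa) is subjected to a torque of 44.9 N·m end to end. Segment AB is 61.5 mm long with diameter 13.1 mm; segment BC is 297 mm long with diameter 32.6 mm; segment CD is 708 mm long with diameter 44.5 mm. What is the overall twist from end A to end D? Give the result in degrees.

J_AB = π(0.0131)⁴/32 = 2.89×10^-9 m⁴; J_BC = π(0.0326)⁴/32 = 1.11×10^-7 m⁴; J_CD = π(0.0445)⁴/32 = 3.85×10^-7 m⁴.
θ = (T/G)·Σ L_i/J_i = (44.90/77.1×10⁹)·(0.0615/2.89×10^-9 + 0.297/1.11×10^-7 + 0.708/3.85×10^-7) = 0.01502 rad.

0.860°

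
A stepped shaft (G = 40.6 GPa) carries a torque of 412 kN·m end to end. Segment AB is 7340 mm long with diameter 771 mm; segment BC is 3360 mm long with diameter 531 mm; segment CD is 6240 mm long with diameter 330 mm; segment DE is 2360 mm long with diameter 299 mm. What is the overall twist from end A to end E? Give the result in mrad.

J_AB = π(0.771)⁴/32 = 0.0347 m⁴; J_BC = π(0.531)⁴/32 = 7.81×10^-3 m⁴; J_CD = π(0.330)⁴/32 = 1.16×10^-3 m⁴; J_DE = π(0.299)⁴/32 = 7.85×10^-4 m⁴.
θ = (T/G)·Σ L_i/J_i = (412000/40.6×10⁹)·(7.34/0.0347 + 3.36/7.81×10^-3 + 6.24/1.16×10^-3 + 2.36/7.85×10^-4) = 0.09142 rad.

91.4 mrad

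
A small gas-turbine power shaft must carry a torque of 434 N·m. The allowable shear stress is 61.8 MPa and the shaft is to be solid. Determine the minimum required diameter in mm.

32.9 mm

For a solid shaft τ_max = 16T/(πd³), so d = (16T/(π τ_allow))^(1/3) = (16·434.0/(π·6.18×10^7))^(1/3) = 0.03295 m.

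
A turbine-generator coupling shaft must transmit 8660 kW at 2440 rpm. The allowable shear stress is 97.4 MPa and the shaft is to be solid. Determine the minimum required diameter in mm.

121 mm

ω = 2π·2440/60 = 255.5 rad/s, so T = P/ω = 8660×10³ / 255.5 = 33890 N·m.
For a solid shaft τ_max = 16T/(πd³), so d = (16T/(π τ_allow))^(1/3) = (16·33890/(π·9.74×10^7))^(1/3) = 0.1210 m.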